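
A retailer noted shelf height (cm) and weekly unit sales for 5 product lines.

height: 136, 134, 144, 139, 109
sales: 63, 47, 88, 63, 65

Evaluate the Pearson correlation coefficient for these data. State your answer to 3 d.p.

0.272

n = 5, Σx = 662, Σy = 326, Σx² = 88390, Σy² = 22116, Σxy = 43380
nΣxy − ΣxΣy = 216900 − 215812 = 1088
nΣx² − (Σx)² = 441950 − 438244 = 3706; nΣy² − (Σy)² = 110580 − 106276 = 4304
r = 1088 / √(3706 × 4304) = 1088 / 3993.8232 ≈ 0.272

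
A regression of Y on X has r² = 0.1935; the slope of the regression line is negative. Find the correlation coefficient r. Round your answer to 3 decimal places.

-0.440

|r| = √0.1935 = 0.440
The association is negative, so r = −0.440.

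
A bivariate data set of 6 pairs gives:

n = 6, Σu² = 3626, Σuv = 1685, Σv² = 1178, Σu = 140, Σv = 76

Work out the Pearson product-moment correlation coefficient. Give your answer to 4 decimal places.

-0.3176

r = (nΣuv − ΣuΣv) / √[(nΣu² − (Σu)²)(nΣv² − (Σv)²)]
Numerator: 6×1685 − 140×76 = -530
Denominator: √[(21756 − 19600)(7068 − 5776)] = √[2156 × 1292] = 1668.9973
r = -530 / 1668.9973 ≈ -0.3176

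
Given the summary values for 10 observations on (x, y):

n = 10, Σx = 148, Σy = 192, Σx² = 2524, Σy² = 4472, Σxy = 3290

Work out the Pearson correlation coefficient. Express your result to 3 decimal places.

0.876

r = (nΣxy − ΣxΣy) / √[(nΣx² − (Σx)²)(nΣy² − (Σy)²)]
Numerator: 10×3290 − 148×192 = 4484
Denominator: √[(25240 − 21904)(44720 − 36864)] = √[3336 × 7856] = 5119.3375
r = 4484 / 5119.3375 ≈ 0.876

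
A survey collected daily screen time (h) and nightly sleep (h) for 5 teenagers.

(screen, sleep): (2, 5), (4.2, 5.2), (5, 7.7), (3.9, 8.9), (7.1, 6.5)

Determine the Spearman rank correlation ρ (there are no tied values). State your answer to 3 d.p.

Rank screen: 1, 3, 4, 2, 5
Rank sleep: 1, 2, 4, 5, 3
d = rank(screen) − rank(sleep): 0, 1, 0, -3, 2; Σd² = 14
ρ = 1 − 6Σd² / [n(n²−1)] = 1 − 6×14 / (5×24) = 1 − 84/120 ≈ 0.300

0.300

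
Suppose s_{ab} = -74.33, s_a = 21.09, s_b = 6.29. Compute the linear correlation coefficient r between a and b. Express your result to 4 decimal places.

-0.5603

r = Cov(a,b) / (s_a · s_b) = -74.33 / (21.09 × 6.29)
  = -74.33 / 132.6561 ≈ -0.5603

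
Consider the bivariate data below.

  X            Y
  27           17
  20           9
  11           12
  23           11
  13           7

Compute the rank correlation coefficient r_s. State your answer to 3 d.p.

0.400

Rank X: 5, 3, 1, 4, 2
Rank Y: 5, 2, 4, 3, 1
d = rank(X) − rank(Y): 0, 1, -3, 1, 1; Σd² = 12
ρ = 1 − 6Σd² / [n(n²−1)] = 1 − 6×12 / (5×24) = 1 − 72/120 ≈ 0.400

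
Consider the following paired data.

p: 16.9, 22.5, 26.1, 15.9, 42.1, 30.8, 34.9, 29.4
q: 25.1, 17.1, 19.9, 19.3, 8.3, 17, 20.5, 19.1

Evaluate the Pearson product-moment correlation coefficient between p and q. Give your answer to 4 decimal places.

n = 8, Σp = 218.6, Σq = 146.3, Σp² = 6529.3, Σq² = 2833.87, Σpq = 3785.22
nΣpq − ΣpΣq = 30281.76 − 31981.18 = -1699.42
nΣp² − (Σp)² = 52234.4 − 47785.96 = 4448.44; nΣq² − (Σq)² = 22670.96 − 21403.69 = 1267.27
r = -1699.42 / √(4448.44 × 1267.27) = -1699.42 / 2374.3156 ≈ -0.7158

-0.7158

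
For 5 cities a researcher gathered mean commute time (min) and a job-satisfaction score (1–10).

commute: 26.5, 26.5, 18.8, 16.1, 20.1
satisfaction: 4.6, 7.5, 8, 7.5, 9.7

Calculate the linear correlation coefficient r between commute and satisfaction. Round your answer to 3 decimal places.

-0.548

n = 5, Σx = 108, Σy = 37.3, Σx² = 2421.16, Σy² = 291.75, Σxy = 786.77
nΣxy − ΣxΣy = 3933.85 − 4028.4 = -94.55
nΣx² − (Σx)² = 12105.8 − 11664 = 441.8; nΣy² − (Σy)² = 1458.75 − 1391.29 = 67.46
r = -94.55 / √(441.8 × 67.46) = -94.55 / 172.6379 ≈ -0.548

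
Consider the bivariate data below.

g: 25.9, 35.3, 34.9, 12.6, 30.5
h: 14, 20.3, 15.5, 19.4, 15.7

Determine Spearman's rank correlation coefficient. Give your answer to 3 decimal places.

Rank g: 2, 5, 4, 1, 3
Rank h: 1, 5, 2, 4, 3
d = rank(g) − rank(h): 1, 0, 2, -3, 0; Σd² = 14
ρ = 1 − 6Σd² / [n(n²−1)] = 1 − 6×14 / (5×24) = 1 − 84/120 ≈ 0.300

0.300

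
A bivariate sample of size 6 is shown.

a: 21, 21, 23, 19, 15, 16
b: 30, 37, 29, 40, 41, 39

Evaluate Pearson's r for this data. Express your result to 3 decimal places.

n = 6, Σa = 115, Σb = 216, Σa² = 2253, Σb² = 7912, Σab = 4073
nΣab − ΣaΣb = 24438 − 24840 = -402
nΣa² − (Σa)² = 13518 − 13225 = 293; nΣb² − (Σb)² = 47472 − 46656 = 816
r = -402 / √(293 × 816) = -402 / 488.9663 ≈ -0.822

-0.822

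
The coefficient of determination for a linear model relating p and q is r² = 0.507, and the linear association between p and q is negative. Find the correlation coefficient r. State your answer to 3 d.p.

|r| = √0.507 = 0.712
The association is negative, so r = −0.712.

-0.712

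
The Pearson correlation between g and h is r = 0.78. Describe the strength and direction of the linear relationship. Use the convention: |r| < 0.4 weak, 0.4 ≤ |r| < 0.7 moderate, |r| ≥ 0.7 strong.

r = 0.78 > 0 so the relationship is positive.
|r| = 0.78, which falls in the strong range.

strong positive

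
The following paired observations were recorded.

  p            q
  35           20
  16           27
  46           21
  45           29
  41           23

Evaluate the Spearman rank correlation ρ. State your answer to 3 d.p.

0.000

Rank p: 2, 1, 5, 4, 3
Rank q: 1, 4, 2, 5, 3
d = rank(p) − rank(q): 1, -3, 3, -1, 0; Σd² = 20
ρ = 1 − 6Σd² / [n(n²−1)] = 1 − 6×20 / (5×24) = 1 − 120/120 ≈ 0.000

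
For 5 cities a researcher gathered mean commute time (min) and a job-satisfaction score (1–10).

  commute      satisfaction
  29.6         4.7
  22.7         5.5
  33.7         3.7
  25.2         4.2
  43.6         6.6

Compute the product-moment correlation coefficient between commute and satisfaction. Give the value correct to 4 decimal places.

0.4673

n = 5, Σx = 154.8, Σy = 24.7, Σx² = 5063.14, Σy² = 127.23, Σxy = 782.26
nΣxy − ΣxΣy = 3911.3 − 3823.56 = 87.74
nΣx² − (Σx)² = 25315.7 − 23963.04 = 1352.66; nΣy² − (Σy)² = 636.15 − 610.09 = 26.06
r = 87.74 / √(1352.66 × 26.06) = 87.74 / 187.7507 ≈ 0.4673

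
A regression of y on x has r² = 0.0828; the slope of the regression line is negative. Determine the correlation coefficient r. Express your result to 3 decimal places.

|r| = √0.0828 = 0.288
The association is negative, so r = −0.288.

-0.288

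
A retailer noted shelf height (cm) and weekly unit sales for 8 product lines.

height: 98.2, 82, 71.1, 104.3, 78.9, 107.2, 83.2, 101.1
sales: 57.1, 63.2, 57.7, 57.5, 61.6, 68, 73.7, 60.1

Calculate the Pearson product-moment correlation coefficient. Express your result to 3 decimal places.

n = 8, Σx = 726, Σy = 498.9, Σx² = 67161.44, Σy² = 31352.45, Σxy = 45247.13
nΣxy − ΣxΣy = 361977.04 − 362201.4 = -224.36
nΣx² − (Σx)² = 537291.52 − 527076 = 10215.52; nΣy² − (Σy)² = 250819.6 − 248901.21 = 1918.39
r = -224.36 / √(10215.52 × 1918.39) = -224.36 / 4426.8896 ≈ -0.051

-0.051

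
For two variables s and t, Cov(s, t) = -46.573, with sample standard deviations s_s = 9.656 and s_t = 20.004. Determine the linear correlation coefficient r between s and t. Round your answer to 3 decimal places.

-0.241

r = Cov(s,t) / (s_s · s_t) = -46.573 / (9.656 × 20.004)
  = -46.573 / 193.1586 ≈ -0.241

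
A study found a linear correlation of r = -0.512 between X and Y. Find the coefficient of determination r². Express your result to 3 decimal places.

0.262

r² = (-0.512)² = 0.262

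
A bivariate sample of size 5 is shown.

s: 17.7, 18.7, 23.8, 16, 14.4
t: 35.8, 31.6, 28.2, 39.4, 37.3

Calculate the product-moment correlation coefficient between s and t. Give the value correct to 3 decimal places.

n = 5, Σs = 90.6, Σt = 172.3, Σs² = 1692.78, Σt² = 6019.09, Σst = 3063.26
nΣst − ΣsΣt = 15316.3 − 15610.38 = -294.08
nΣs² − (Σs)² = 8463.9 − 8208.36 = 255.54; nΣt² − (Σt)² = 30095.45 − 29687.29 = 408.16
r = -294.08 / √(255.54 × 408.16) = -294.08 / 322.9570 ≈ -0.911

-0.911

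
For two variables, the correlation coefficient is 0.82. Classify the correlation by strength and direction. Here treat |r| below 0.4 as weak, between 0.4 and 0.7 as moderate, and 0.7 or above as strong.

r = 0.82 > 0 so the relationship is positive.
|r| = 0.82, which falls in the strong range.

strong positive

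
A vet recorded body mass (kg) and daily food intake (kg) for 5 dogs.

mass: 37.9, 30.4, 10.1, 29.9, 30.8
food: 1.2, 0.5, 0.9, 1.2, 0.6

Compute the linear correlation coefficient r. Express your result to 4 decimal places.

n = 5, Σx = 139.1, Σy = 4.4, Σx² = 4305.23, Σy² = 4.3, Σxy = 124.13
nΣxy − ΣxΣy = 620.65 − 612.04 = 8.61
nΣx² − (Σx)² = 21526.15 − 19348.81 = 2177.34; nΣy² − (Σy)² = 21.5 − 19.36 = 2.14
r = 8.61 / √(2177.34 × 2.14) = 8.61 / 68.2606 ≈ 0.1261

0.1261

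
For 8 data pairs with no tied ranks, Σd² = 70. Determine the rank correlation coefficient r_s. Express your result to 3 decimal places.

ρ = 1 − 6Σd² / [n(n²−1)] = 1 − 6×70 / (8×63)
  = 1 − 420/504 = 1 − 0.8333 ≈ 0.167

0.167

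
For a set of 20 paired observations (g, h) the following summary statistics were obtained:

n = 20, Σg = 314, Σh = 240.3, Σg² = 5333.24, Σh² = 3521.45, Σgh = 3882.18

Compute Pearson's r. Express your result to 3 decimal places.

r = (nΣgh − ΣgΣh) / √[(nΣg² − (Σg)²)(nΣh² − (Σh)²)]
Numerator: 20×3882.18 − 314×240.3 = 2189.4
Denominator: √[(106664.8 − 98596)(70429 − 57744.09)] = √[8068.8 × 12684.91] = 10116.9166
r = 2189.4 / 10116.9166 ≈ 0.216

0.216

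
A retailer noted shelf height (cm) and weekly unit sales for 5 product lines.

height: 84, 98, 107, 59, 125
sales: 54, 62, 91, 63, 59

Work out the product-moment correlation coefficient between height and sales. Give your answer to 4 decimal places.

n = 5, Σx = 473, Σy = 329, Σx² = 47215, Σy² = 22491, Σxy = 31441
nΣxy − ΣxΣy = 157205 − 155617 = 1588
nΣx² − (Σx)² = 236075 − 223729 = 12346; nΣy² − (Σy)² = 112455 − 108241 = 4214
r = 1588 / √(12346 × 4214) = 1588 / 7212.9082 ≈ 0.2202

0.2202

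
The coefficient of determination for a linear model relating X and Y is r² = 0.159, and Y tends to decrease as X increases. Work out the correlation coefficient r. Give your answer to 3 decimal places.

|r| = √0.159 = 0.399
The association is negative, so r = −0.399.

-0.399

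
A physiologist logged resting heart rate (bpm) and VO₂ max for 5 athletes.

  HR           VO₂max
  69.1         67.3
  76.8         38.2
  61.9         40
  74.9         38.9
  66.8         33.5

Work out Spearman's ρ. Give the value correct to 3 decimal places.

Rank HR: 3, 5, 1, 4, 2
Rank VO₂max: 5, 2, 4, 3, 1
d = rank(HR) − rank(VO₂max): -2, 3, -3, 1, 1; Σd² = 24
ρ = 1 − 6Σd² / [n(n²−1)] = 1 − 6×24 / (5×24) = 1 − 144/120 ≈ -0.200

-0.200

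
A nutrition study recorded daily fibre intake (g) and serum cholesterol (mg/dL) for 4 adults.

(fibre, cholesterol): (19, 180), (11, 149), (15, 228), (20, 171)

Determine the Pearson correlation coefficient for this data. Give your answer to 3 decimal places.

n = 4, Σx = 65, Σy = 728, Σx² = 1107, Σy² = 135826, Σxy = 11899
nΣxy − ΣxΣy = 47596 − 47320 = 276
nΣx² − (Σx)² = 4428 − 4225 = 203; nΣy² − (Σy)² = 543304 − 529984 = 13320
r = 276 / √(203 × 13320) = 276 / 1644.3722 ≈ 0.168

0.168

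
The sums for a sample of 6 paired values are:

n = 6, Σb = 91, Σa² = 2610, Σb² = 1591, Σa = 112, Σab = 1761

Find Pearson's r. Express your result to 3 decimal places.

r = (nΣab − ΣaΣb) / √[(nΣa² − (Σa)²)(nΣb² − (Σb)²)]
Numerator: 6×1761 − 112×91 = 374
Denominator: √[(15660 − 12544)(9546 − 8281)] = √[3116 × 1265] = 1985.3816
r = 374 / 1985.3816 ≈ 0.188

0.188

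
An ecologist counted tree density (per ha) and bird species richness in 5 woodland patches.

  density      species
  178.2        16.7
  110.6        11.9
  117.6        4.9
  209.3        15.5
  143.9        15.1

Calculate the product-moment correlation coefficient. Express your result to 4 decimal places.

n = 5, Σx = 759.6, Σy = 64.1, Σx² = 122331.06, Σy² = 912.77, Σxy = 10285.36
nΣxy − ΣxΣy = 51426.8 − 48690.36 = 2736.44
nΣx² − (Σx)² = 611655.3 − 576992.16 = 34663.14; nΣy² − (Σy)² = 4563.85 − 4108.81 = 455.04
r = 2736.44 / √(34663.14 × 455.04) = 2736.44 / 3971.5381 ≈ 0.6890

0.6890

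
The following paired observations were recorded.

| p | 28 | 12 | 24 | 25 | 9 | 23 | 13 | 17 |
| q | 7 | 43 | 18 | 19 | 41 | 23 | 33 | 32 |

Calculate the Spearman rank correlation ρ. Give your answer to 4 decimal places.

Rank p: 8, 2, 6, 7, 1, 5, 3, 4
Rank q: 1, 8, 2, 3, 7, 4, 6, 5
d = rank(p) − rank(q): 7, -6, 4, 4, -6, 1, -3, -1; Σd² = 164
ρ = 1 − 6Σd² / [n(n²−1)] = 1 − 6×164 / (8×63) = 1 − 984/504 ≈ -0.9524

-0.9524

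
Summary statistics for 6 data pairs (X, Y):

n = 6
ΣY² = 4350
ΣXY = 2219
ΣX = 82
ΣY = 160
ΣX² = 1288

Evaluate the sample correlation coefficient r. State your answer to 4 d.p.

r = (nΣXY − ΣXΣY) / √[(nΣX² − (ΣX)²)(nΣY² − (ΣY)²)]
Numerator: 6×2219 − 82×160 = 194
Denominator: √[(7728 − 6724)(26100 − 25600)] = √[1004 × 500] = 708.5196
r = 194 / 708.5196 ≈ 0.2738

0.2738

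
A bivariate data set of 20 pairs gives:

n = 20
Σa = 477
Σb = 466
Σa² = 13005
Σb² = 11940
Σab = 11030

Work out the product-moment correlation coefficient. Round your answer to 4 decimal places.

r = (nΣab − ΣaΣb) / √[(nΣa² − (Σa)²)(nΣb² − (Σb)²)]
Numerator: 20×11030 − 477×466 = -1682
Denominator: √[(260100 − 227529)(238800 − 217156)] = √[32571 × 21644] = 26551.2095
r = -1682 / 26551.2095 ≈ -0.0633

-0.0633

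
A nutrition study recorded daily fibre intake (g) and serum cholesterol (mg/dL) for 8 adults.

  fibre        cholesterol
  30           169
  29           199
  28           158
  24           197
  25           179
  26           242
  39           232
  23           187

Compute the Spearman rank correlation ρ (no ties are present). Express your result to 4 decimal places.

Rank fibre: 7, 6, 5, 2, 3, 4, 8, 1
Rank cholesterol: 2, 6, 1, 5, 3, 8, 7, 4
d = rank(fibre) − rank(cholesterol): 5, 0, 4, -3, 0, -4, 1, -3; Σd² = 76
ρ = 1 − 6Σd² / [n(n²−1)] = 1 − 6×76 / (8×63) = 1 − 456/504 ≈ 0.0952

0.0952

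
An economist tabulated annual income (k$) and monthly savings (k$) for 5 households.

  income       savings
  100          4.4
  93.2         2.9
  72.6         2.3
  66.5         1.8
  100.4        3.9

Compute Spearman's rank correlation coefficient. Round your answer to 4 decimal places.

0.9000

Rank income: 4, 3, 2, 1, 5
Rank savings: 5, 3, 2, 1, 4
d = rank(income) − rank(savings): -1, 0, 0, 0, 1; Σd² = 2
ρ = 1 − 6Σd² / [n(n²−1)] = 1 − 6×2 / (5×24) = 1 − 12/120 ≈ 0.9000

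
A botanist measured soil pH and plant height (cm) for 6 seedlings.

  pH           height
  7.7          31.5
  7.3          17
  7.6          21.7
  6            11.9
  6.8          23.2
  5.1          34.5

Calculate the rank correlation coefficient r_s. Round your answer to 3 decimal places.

-0.029

Rank pH: 6, 4, 5, 2, 3, 1
Rank height: 5, 2, 3, 1, 4, 6
d = rank(pH) − rank(height): 1, 2, 2, 1, -1, -5; Σd² = 36
ρ = 1 − 6Σd² / [n(n²−1)] = 1 − 6×36 / (6×35) = 1 − 216/210 ≈ -0.029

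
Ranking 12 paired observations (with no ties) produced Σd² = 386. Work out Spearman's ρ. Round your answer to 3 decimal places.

-0.350

ρ = 1 − 6Σd² / [n(n²−1)] = 1 − 6×386 / (12×143)
  = 1 − 2316/1716 = 1 − 1.3497 ≈ -0.350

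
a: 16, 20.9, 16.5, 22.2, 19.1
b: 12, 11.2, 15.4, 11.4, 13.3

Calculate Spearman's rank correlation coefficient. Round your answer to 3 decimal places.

-0.600

Rank a: 1, 4, 2, 5, 3
Rank b: 3, 1, 5, 2, 4
d = rank(a) − rank(b): -2, 3, -3, 3, -1; Σd² = 32
ρ = 1 − 6Σd² / [n(n²−1)] = 1 − 6×32 / (5×24) = 1 − 192/120 ≈ -0.600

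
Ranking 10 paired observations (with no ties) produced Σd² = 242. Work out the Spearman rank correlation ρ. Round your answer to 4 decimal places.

-0.4667

ρ = 1 − 6Σd² / [n(n²−1)] = 1 − 6×242 / (10×99)
  = 1 − 1452/990 = 1 − 1.46667 ≈ -0.4667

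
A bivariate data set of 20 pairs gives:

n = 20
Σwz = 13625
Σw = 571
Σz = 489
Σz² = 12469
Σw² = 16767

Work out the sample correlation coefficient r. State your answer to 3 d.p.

r = (nΣwz − ΣwΣz) / √[(nΣw² − (Σw)²)(nΣz² − (Σz)²)]
Numerator: 20×13625 − 571×489 = -6719
Denominator: √[(335340 − 326041)(249380 − 239121)] = √[9299 × 10259] = 9767.2126
r = -6719 / 9767.2126 ≈ -0.688

-0.688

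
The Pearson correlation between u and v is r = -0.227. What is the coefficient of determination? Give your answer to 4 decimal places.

0.0515

r² = (-0.227)² = 0.0515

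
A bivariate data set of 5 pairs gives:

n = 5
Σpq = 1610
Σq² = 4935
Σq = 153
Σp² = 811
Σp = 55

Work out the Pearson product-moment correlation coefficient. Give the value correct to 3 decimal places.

-0.320

r = (nΣpq − ΣpΣq) / √[(nΣp² − (Σp)²)(nΣq² − (Σq)²)]
Numerator: 5×1610 − 55×153 = -365
Denominator: √[(4055 − 3025)(24675 − 23409)] = √[1030 × 1266] = 1141.9194
r = -365 / 1141.9194 ≈ -0.320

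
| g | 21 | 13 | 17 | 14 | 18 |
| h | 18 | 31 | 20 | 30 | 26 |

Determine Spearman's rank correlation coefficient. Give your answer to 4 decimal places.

Rank g: 5, 1, 3, 2, 4
Rank h: 1, 5, 2, 4, 3
d = rank(g) − rank(h): 4, -4, 1, -2, 1; Σd² = 38
ρ = 1 − 6Σd² / [n(n²−1)] = 1 − 6×38 / (5×24) = 1 − 228/120 ≈ -0.9000

-0.9000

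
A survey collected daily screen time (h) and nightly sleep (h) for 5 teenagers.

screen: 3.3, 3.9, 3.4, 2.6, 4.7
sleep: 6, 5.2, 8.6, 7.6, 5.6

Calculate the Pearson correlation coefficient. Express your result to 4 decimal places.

-0.6096

n = 5, Σx = 17.9, Σy = 33, Σx² = 66.51, Σy² = 226.12, Σxy = 115.4
nΣxy − ΣxΣy = 577 − 590.7 = -13.7
nΣx² − (Σx)² = 332.55 − 320.41 = 12.14; nΣy² − (Σy)² = 1130.6 − 1089 = 41.6
r = -13.7 / √(12.14 × 41.6) = -13.7 / 22.4727 ≈ -0.6096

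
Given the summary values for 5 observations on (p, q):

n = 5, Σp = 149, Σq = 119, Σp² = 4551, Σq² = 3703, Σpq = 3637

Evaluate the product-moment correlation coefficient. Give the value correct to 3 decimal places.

r = (nΣpq − ΣpΣq) / √[(nΣp² − (Σp)²)(nΣq² − (Σq)²)]
Numerator: 5×3637 − 149×119 = 454
Denominator: √[(22755 − 22201)(18515 − 14161)] = √[554 × 4354] = 1553.0988
r = 454 / 1553.0988 ≈ 0.292

0.292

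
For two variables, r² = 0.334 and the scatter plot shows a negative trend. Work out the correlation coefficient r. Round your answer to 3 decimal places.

-0.578

|r| = √0.334 = 0.578
The association is negative, so r = −0.578.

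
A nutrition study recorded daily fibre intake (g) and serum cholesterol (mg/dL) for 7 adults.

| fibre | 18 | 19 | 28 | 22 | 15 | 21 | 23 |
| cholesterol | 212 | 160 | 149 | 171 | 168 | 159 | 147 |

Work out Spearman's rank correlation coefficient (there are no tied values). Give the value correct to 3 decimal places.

Rank fibre: 2, 3, 7, 5, 1, 4, 6
Rank cholesterol: 7, 4, 2, 6, 5, 3, 1
d = rank(fibre) − rank(cholesterol): -5, -1, 5, -1, -4, 1, 5; Σd² = 94
ρ = 1 − 6Σd² / [n(n²−1)] = 1 − 6×94 / (7×48) = 1 − 564/336 ≈ -0.679

-0.679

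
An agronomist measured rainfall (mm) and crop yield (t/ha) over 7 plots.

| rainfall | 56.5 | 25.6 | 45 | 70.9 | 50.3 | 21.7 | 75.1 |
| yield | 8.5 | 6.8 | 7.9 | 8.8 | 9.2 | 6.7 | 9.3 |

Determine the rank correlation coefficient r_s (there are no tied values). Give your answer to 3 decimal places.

0.893

Rank rainfall: 5, 2, 3, 6, 4, 1, 7
Rank yield: 4, 2, 3, 5, 6, 1, 7
d = rank(rainfall) − rank(yield): 1, 0, 0, 1, -2, 0, 0; Σd² = 6
ρ = 1 − 6Σd² / [n(n²−1)] = 1 − 6×6 / (7×48) = 1 − 36/336 ≈ 0.893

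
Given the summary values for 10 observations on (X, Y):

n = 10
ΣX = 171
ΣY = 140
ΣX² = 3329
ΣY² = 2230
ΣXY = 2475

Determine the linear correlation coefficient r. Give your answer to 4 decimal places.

0.2450

r = (nΣXY − ΣXΣY) / √[(nΣX² − (ΣX)²)(nΣY² − (ΣY)²)]
Numerator: 10×2475 − 171×140 = 810
Denominator: √[(33290 − 29241)(22300 − 19600)] = √[4049 × 2700] = 3306.4029
r = 810 / 3306.4029 ≈ 0.2450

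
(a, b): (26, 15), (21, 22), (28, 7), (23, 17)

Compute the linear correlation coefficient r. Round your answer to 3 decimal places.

n = 4, Σa = 98, Σb = 61, Σa² = 2430, Σb² = 1047, Σab = 1439
nΣab − ΣaΣb = 5756 − 5978 = -222
nΣa² − (Σa)² = 9720 − 9604 = 116; nΣb² − (Σb)² = 4188 − 3721 = 467
r = -222 / √(116 × 467) = -222 / 232.7488 ≈ -0.954

-0.954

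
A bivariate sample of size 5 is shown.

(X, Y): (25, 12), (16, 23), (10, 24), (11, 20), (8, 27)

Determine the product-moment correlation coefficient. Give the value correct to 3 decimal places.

n = 5, ΣX = 70, ΣY = 106, ΣX² = 1166, ΣY² = 2378, ΣXY = 1344
nΣXY − ΣXΣY = 6720 − 7420 = -700
nΣX² − (ΣX)² = 5830 − 4900 = 930; nΣY² − (ΣY)² = 11890 − 11236 = 654
r = -700 / √(930 × 654) = -700 / 779.8846 ≈ -0.898

-0.898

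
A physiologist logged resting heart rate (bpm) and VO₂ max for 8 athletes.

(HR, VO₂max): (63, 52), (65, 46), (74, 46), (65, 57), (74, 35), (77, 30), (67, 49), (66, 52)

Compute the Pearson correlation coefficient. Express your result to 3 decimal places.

n = 8, Σx = 551, Σy = 367, Σx² = 38145, Σy² = 17415, Σxy = 24990
nΣxy − ΣxΣy = 199920 − 202217 = -2297
nΣx² − (Σx)² = 305160 − 303601 = 1559; nΣy² − (Σy)² = 139320 − 134689 = 4631
r = -2297 / √(1559 × 4631) = -2297 / 2686.9553 ≈ -0.855

-0.855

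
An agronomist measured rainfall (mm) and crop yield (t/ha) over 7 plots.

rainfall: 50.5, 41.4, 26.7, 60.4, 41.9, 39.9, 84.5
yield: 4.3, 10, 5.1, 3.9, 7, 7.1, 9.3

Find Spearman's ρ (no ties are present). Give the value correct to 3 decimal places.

Rank rainfall: 5, 3, 1, 6, 4, 2, 7
Rank yield: 2, 7, 3, 1, 4, 5, 6
d = rank(rainfall) − rank(yield): 3, -4, -2, 5, 0, -3, 1; Σd² = 64
ρ = 1 − 6Σd² / [n(n²−1)] = 1 − 6×64 / (7×48) = 1 − 384/336 ≈ -0.143

-0.143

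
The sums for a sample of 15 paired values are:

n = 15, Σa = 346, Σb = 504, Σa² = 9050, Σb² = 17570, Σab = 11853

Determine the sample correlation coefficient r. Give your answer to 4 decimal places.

0.2759

r = (nΣab − ΣaΣb) / √[(nΣa² − (Σa)²)(nΣb² − (Σb)²)]
Numerator: 15×11853 − 346×504 = 3411
Denominator: √[(135750 − 119716)(263550 − 254016)] = √[16034 × 9534] = 12363.9863
r = 3411 / 12363.9863 ≈ 0.2759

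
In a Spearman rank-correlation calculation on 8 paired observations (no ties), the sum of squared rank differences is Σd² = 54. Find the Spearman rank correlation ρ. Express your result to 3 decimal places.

ρ = 1 − 6Σd² / [n(n²−1)] = 1 − 6×54 / (8×63)
  = 1 − 324/504 = 1 − 0.6429 ≈ 0.357

0.357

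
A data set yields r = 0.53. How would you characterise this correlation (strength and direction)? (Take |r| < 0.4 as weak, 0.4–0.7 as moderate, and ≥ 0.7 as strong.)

r = 0.53 > 0 so the relationship is positive.
|r| = 0.53, which falls in the moderate range.

moderate positive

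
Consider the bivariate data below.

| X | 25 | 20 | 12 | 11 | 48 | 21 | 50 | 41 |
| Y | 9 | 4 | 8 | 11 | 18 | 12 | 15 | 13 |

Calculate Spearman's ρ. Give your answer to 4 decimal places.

Rank X: 5, 3, 2, 1, 7, 4, 8, 6
Rank Y: 3, 1, 2, 4, 8, 5, 7, 6
d = rank(X) − rank(Y): 2, 2, 0, -3, -1, -1, 1, 0; Σd² = 20
ρ = 1 − 6Σd² / [n(n²−1)] = 1 − 6×20 / (8×63) = 1 − 120/504 ≈ 0.7619

0.7619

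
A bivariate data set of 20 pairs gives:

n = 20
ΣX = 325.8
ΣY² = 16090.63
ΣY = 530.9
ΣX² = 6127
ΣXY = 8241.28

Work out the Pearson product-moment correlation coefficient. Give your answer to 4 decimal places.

r = (nΣXY − ΣXΣY) / √[(nΣX² − (ΣX)²)(nΣY² − (ΣY)²)]
Numerator: 20×8241.28 − 325.8×530.9 = -8141.62
Denominator: √[(122540 − 106145.64)(321812.6 − 281854.81)] = √[16394.36 × 39957.79] = 25594.5774
r = -8141.62 / 25594.5774 ≈ -0.3181

-0.3181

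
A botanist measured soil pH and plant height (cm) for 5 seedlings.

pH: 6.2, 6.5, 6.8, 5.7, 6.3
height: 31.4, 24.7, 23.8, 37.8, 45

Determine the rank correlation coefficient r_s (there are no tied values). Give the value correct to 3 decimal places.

Rank pH: 2, 4, 5, 1, 3
Rank height: 3, 2, 1, 4, 5
d = rank(pH) − rank(height): -1, 2, 4, -3, -2; Σd² = 34
ρ = 1 − 6Σd² / [n(n²−1)] = 1 − 6×34 / (5×24) = 1 − 204/120 ≈ -0.700

-0.700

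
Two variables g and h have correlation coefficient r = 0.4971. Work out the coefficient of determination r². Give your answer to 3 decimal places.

r² = (0.4971)² = 0.247

0.247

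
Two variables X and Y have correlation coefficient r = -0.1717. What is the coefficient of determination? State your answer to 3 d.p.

r² = (-0.1717)² = 0.029

0.029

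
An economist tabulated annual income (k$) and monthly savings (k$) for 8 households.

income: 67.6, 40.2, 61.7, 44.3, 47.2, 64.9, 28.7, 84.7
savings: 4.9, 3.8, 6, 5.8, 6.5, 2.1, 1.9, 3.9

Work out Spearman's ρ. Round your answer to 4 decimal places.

0.2143

Rank income: 7, 2, 5, 3, 4, 6, 1, 8
Rank savings: 5, 3, 7, 6, 8, 2, 1, 4
d = rank(income) − rank(savings): 2, -1, -2, -3, -4, 4, 0, 4; Σd² = 66
ρ = 1 − 6Σd² / [n(n²−1)] = 1 − 6×66 / (8×63) = 1 − 396/504 ≈ 0.2143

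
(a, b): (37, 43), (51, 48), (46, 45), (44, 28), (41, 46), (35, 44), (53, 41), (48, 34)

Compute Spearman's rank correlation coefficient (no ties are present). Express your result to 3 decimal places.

Rank a: 2, 7, 5, 4, 3, 1, 8, 6
Rank b: 4, 8, 6, 1, 7, 5, 3, 2
d = rank(a) − rank(b): -2, -1, -1, 3, -4, -4, 5, 4; Σd² = 88
ρ = 1 − 6Σd² / [n(n²−1)] = 1 − 6×88 / (8×63) = 1 − 528/504 ≈ -0.048

-0.048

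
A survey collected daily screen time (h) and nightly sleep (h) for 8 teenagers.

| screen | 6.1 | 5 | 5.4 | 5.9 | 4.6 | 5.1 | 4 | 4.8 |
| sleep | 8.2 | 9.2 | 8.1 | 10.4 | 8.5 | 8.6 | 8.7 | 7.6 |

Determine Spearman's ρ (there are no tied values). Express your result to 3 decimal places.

0.000

Rank screen: 8, 4, 6, 7, 2, 5, 1, 3
Rank sleep: 3, 7, 2, 8, 4, 5, 6, 1
d = rank(screen) − rank(sleep): 5, -3, 4, -1, -2, 0, -5, 2; Σd² = 84
ρ = 1 − 6Σd² / [n(n²−1)] = 1 − 6×84 / (8×63) = 1 − 504/504 ≈ 0.000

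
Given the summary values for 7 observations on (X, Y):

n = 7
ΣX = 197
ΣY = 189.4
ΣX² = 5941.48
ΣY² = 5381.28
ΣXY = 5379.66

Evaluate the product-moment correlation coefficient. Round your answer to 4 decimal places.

0.1547

r = (nΣXY − ΣXΣY) / √[(nΣX² − (ΣX)²)(nΣY² − (ΣY)²)]
Numerator: 7×5379.66 − 197×189.4 = 345.82
Denominator: √[(41590.36 − 38809)(37668.96 − 35872.36)] = √[2781.36 × 1796.6] = 2235.3951
r = 345.82 / 2235.3951 ≈ 0.1547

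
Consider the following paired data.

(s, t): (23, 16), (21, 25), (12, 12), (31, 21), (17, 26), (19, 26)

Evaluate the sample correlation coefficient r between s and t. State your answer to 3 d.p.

0.219

n = 6, Σs = 123, Σt = 126, Σs² = 2725, Σt² = 2818, Σst = 2624
nΣst − ΣsΣt = 15744 − 15498 = 246
nΣs² − (Σs)² = 16350 − 15129 = 1221; nΣt² − (Σt)² = 16908 − 15876 = 1032
r = 246 / √(1221 × 1032) = 246 / 1122.5293 ≈ 0.219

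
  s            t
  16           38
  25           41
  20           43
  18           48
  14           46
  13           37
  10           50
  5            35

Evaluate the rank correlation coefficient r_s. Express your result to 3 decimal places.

0.214

Rank s: 5, 8, 7, 6, 4, 3, 2, 1
Rank t: 3, 4, 5, 7, 6, 2, 8, 1
d = rank(s) − rank(t): 2, 4, 2, -1, -2, 1, -6, 0; Σd² = 66
ρ = 1 − 6Σd² / [n(n²−1)] = 1 − 6×66 / (8×63) = 1 − 396/504 ≈ 0.214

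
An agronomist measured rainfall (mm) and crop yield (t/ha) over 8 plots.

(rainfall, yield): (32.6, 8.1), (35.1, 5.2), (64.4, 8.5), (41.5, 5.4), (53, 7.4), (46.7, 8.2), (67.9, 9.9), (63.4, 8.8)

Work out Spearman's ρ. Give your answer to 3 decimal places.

Rank rainfall: 1, 2, 7, 3, 5, 4, 8, 6
Rank yield: 4, 1, 6, 2, 3, 5, 8, 7
d = rank(rainfall) − rank(yield): -3, 1, 1, 1, 2, -1, 0, -1; Σd² = 18
ρ = 1 − 6Σd² / [n(n²−1)] = 1 − 6×18 / (8×63) = 1 − 108/504 ≈ 0.786

0.786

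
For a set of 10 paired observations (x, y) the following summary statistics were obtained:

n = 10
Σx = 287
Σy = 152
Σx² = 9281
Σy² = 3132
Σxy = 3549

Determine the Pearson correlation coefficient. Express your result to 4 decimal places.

r = (nΣxy − ΣxΣy) / √[(nΣx² − (Σx)²)(nΣy² − (Σy)²)]
Numerator: 10×3549 − 287×152 = -8134
Denominator: √[(92810 − 82369)(31320 − 23104)] = √[10441 × 8216] = 9261.9251
r = -8134 / 9261.9251 ≈ -0.8782

-0.8782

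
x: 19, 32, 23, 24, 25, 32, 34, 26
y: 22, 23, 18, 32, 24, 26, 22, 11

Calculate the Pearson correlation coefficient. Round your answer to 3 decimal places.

0.082

n = 8, Σx = 215, Σy = 178, Σx² = 5971, Σy² = 4218, Σxy = 4802
nΣxy − ΣxΣy = 38416 − 38270 = 146
nΣx² − (Σx)² = 47768 − 46225 = 1543; nΣy² − (Σy)² = 33744 − 31684 = 2060
r = 146 / √(1543 × 2060) = 146 / 1782.8573 ≈ 0.082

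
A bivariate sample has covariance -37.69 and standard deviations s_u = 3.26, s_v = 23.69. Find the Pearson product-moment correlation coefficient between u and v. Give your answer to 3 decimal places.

r = Cov(u,v) / (s_u · s_v) = -37.69 / (3.26 × 23.69)
  = -37.69 / 77.2294 ≈ -0.488

-0.488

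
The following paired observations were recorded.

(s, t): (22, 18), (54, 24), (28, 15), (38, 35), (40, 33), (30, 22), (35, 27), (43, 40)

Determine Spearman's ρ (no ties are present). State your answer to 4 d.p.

Rank s: 1, 8, 2, 5, 6, 3, 4, 7
Rank t: 2, 4, 1, 7, 6, 3, 5, 8
d = rank(s) − rank(t): -1, 4, 1, -2, 0, 0, -1, -1; Σd² = 24
ρ = 1 − 6Σd² / [n(n²−1)] = 1 − 6×24 / (8×63) = 1 − 144/504 ≈ 0.7143

0.7143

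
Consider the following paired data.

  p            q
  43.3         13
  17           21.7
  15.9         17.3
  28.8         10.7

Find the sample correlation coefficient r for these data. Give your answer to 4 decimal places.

-0.7023

n = 4, Σp = 105, Σq = 62.7, Σp² = 3246.14, Σq² = 1053.67, Σpq = 1515.03
nΣpq − ΣpΣq = 6060.12 − 6583.5 = -523.38
nΣp² − (Σp)² = 12984.56 − 11025 = 1959.56; nΣq² − (Σq)² = 4214.68 − 3931.29 = 283.39
r = -523.38 / √(1959.56 × 283.39) = -523.38 / 745.1978 ≈ -0.7023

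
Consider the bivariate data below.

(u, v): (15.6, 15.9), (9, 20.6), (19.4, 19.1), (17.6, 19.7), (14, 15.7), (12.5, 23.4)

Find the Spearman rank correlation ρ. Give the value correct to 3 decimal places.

-0.429

Rank u: 4, 1, 6, 5, 3, 2
Rank v: 2, 5, 3, 4, 1, 6
d = rank(u) − rank(v): 2, -4, 3, 1, 2, -4; Σd² = 50
ρ = 1 − 6Σd² / [n(n²−1)] = 1 − 6×50 / (6×35) = 1 − 300/210 ≈ -0.429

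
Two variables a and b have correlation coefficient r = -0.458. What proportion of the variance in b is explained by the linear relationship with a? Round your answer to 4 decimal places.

0.2098

r² = (-0.458)² = 0.2098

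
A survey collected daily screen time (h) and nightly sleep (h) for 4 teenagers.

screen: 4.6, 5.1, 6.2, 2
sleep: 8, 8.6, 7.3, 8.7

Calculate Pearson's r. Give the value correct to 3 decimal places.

n = 4, Σx = 17.9, Σy = 32.6, Σx² = 89.61, Σy² = 266.94, Σxy = 143.32
nΣxy − ΣxΣy = 573.28 − 583.54 = -10.26
nΣx² − (Σx)² = 358.44 − 320.41 = 38.03; nΣy² − (Σy)² = 1067.76 − 1062.76 = 5
r = -10.26 / √(38.03 × 5) = -10.26 / 13.7895 ≈ -0.744

-0.744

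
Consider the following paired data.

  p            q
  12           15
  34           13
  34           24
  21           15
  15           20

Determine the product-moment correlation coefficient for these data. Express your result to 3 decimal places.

0.185

n = 5, Σp = 116, Σq = 87, Σp² = 3122, Σq² = 1595, Σpq = 2053
nΣpq − ΣpΣq = 10265 − 10092 = 173
nΣp² − (Σp)² = 15610 − 13456 = 2154; nΣq² − (Σq)² = 7975 − 7569 = 406
r = 173 / √(2154 × 406) = 173 / 935.1599 ≈ 0.185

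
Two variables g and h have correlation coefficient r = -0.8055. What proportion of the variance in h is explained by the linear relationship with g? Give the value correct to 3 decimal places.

r² = (-0.8055)² = 0.649

0.649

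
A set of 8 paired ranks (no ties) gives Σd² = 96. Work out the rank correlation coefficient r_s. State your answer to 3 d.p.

ρ = 1 − 6Σd² / [n(n²−1)] = 1 − 6×96 / (8×63)
  = 1 − 576/504 = 1 − 1.1429 ≈ -0.143

-0.143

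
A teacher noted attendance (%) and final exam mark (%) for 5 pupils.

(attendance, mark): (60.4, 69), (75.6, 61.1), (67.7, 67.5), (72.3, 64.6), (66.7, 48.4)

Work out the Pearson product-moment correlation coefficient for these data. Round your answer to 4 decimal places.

n = 5, Σx = 342.7, Σy = 310.6, Σx² = 23622.99, Σy² = 19566.18, Σxy = 21255.37
nΣxy − ΣxΣy = 106276.85 − 106442.62 = -165.77
nΣx² − (Σx)² = 118114.95 − 117443.29 = 671.66; nΣy² − (Σy)² = 97830.9 − 96472.36 = 1358.54
r = -165.77 / √(671.66 × 1358.54) = -165.77 / 955.2366 ≈ -0.1735

-0.1735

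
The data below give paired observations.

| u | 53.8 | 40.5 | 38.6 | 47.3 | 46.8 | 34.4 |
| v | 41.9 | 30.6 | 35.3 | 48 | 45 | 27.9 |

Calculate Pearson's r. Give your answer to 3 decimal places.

n = 6, Σu = 261.4, Σv = 228.7, Σu² = 11635.54, Σv² = 9045.47, Σuv = 10192.26
nΣuv − ΣuΣv = 61153.56 − 59782.18 = 1371.38
nΣu² − (Σu)² = 69813.24 − 68329.96 = 1483.28; nΣv² − (Σv)² = 54272.82 − 52303.69 = 1969.13
r = 1371.38 / √(1483.28 × 1969.13) = 1371.38 / 1709.0264 ≈ 0.802

0.802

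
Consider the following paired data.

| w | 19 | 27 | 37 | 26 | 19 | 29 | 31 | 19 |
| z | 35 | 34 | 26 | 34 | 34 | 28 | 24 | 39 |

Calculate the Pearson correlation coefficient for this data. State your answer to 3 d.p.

n = 8, Σw = 207, Σz = 254, Σw² = 5659, Σz² = 8250, Σwz = 6372
nΣwz − ΣwΣz = 50976 − 52578 = -1602
nΣw² − (Σw)² = 45272 − 42849 = 2423; nΣz² − (Σz)² = 66000 − 64516 = 1484
r = -1602 / √(2423 × 1484) = -1602 / 1896.2415 ≈ -0.845

-0.845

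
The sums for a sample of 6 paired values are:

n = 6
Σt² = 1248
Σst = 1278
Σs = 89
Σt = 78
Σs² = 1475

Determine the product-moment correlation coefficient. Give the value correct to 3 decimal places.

r = (nΣst − ΣsΣt) / √[(nΣs² − (Σs)²)(nΣt² − (Σt)²)]
Numerator: 6×1278 − 89×78 = 726
Denominator: √[(8850 − 7921)(7488 − 6084)] = √[929 × 1404] = 1142.0665
r = 726 / 1142.0665 ≈ 0.636

0.636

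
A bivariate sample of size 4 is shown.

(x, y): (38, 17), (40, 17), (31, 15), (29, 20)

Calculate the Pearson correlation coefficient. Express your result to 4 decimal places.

-0.2886

n = 4, Σx = 138, Σy = 69, Σx² = 4846, Σy² = 1203, Σxy = 2371
nΣxy − ΣxΣy = 9484 − 9522 = -38
nΣx² − (Σx)² = 19384 − 19044 = 340; nΣy² − (Σy)² = 4812 − 4761 = 51
r = -38 / √(340 × 51) = -38 / 131.6814 ≈ -0.2886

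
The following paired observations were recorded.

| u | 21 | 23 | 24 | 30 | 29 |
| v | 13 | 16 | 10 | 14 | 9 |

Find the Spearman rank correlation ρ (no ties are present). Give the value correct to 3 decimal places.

Rank u: 1, 2, 3, 5, 4
Rank v: 3, 5, 2, 4, 1
d = rank(u) − rank(v): -2, -3, 1, 1, 3; Σd² = 24
ρ = 1 − 6Σd² / [n(n²−1)] = 1 − 6×24 / (5×24) = 1 − 144/120 ≈ -0.200

-0.200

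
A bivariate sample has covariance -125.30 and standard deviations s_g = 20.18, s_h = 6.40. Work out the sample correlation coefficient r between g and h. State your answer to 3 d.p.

r = Cov(g,h) / (s_g · s_h) = -125.30 / (20.18 × 6.40)
  = -125.30 / 129.1520 ≈ -0.970

-0.970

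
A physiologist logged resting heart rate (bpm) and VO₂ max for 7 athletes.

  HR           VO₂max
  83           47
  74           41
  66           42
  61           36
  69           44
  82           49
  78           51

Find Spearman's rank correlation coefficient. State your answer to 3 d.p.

0.750

Rank HR: 7, 4, 2, 1, 3, 6, 5
Rank VO₂max: 5, 2, 3, 1, 4, 6, 7
d = rank(HR) − rank(VO₂max): 2, 2, -1, 0, -1, 0, -2; Σd² = 14
ρ = 1 − 6Σd² / [n(n²−1)] = 1 − 6×14 / (7×48) = 1 − 84/336 ≈ 0.750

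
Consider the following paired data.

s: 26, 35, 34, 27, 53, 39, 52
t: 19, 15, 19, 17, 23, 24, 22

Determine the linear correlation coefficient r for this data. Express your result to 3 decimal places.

0.656

n = 7, Σs = 266, Σt = 139, Σs² = 10820, Σt² = 2825, Σst = 5423
nΣst − ΣsΣt = 37961 − 36974 = 987
nΣs² − (Σs)² = 75740 − 70756 = 4984; nΣt² − (Σt)² = 19775 − 19321 = 454
r = 987 / √(4984 × 454) = 987 / 1504.2393 ≈ 0.656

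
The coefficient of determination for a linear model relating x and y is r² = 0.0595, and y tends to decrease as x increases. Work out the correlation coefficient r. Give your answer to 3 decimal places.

|r| = √0.0595 = 0.244
The association is negative, so r = −0.244.

-0.244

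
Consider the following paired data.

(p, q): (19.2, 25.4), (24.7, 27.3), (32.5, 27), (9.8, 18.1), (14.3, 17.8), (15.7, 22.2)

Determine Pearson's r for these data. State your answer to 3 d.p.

n = 6, Σp = 116.2, Σq = 137.8, Σp² = 2582, Σq² = 3256.74, Σpq = 2819.95
nΣpq − ΣpΣq = 16919.7 − 16012.36 = 907.34
nΣp² − (Σp)² = 15492 − 13502.44 = 1989.56; nΣq² − (Σq)² = 19540.44 − 18988.84 = 551.6
r = 907.34 / √(1989.56 × 551.6) = 907.34 / 1047.5883 ≈ 0.866

0.866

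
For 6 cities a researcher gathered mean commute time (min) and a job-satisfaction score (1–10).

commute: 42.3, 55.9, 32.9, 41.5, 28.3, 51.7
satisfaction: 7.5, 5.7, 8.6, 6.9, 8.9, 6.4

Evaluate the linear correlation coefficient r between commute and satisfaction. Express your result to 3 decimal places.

-0.976

n = 6, Σx = 252.6, Σy = 44, Σx² = 11192.54, Σy² = 330.48, Σxy = 1787.92
nΣxy − ΣxΣy = 10727.52 − 11114.4 = -386.88
nΣx² − (Σx)² = 67155.24 − 63806.76 = 3348.48; nΣy² − (Σy)² = 1982.88 − 1936 = 46.88
r = -386.88 / √(3348.48 × 46.88) = -386.88 / 396.2029 ≈ -0.976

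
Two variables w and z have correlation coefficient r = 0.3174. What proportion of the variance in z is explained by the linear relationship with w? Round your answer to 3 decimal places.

0.101

r² = (0.3174)² = 0.101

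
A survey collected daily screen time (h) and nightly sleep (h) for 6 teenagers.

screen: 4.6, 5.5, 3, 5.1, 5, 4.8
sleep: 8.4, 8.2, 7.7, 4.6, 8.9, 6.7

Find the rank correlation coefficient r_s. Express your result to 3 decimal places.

-0.086

Rank screen: 2, 6, 1, 5, 4, 3
Rank sleep: 5, 4, 3, 1, 6, 2
d = rank(screen) − rank(sleep): -3, 2, -2, 4, -2, 1; Σd² = 38
ρ = 1 − 6Σd² / [n(n²−1)] = 1 − 6×38 / (6×35) = 1 − 228/210 ≈ -0.086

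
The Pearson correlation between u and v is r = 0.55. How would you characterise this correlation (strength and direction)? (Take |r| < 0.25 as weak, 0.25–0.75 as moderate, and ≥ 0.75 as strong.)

r = 0.55 > 0 so the relationship is positive.
|r| = 0.55, which falls in the moderate range.

moderate positive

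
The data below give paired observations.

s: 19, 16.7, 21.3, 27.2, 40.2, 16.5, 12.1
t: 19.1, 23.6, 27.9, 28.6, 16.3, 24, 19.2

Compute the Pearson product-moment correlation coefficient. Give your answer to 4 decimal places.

-0.2139

n = 7, Σs = 153, Σt = 158.7, Σs² = 3868.12, Σt² = 3728.47, Σst = 3412.79
nΣst − ΣsΣt = 23889.53 − 24281.1 = -391.57
nΣs² − (Σs)² = 27076.84 − 23409 = 3667.84; nΣt² − (Σt)² = 26099.29 − 25185.69 = 913.6
r = -391.57 / √(3667.84 × 913.6) = -391.57 / 1830.5569 ≈ -0.2139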